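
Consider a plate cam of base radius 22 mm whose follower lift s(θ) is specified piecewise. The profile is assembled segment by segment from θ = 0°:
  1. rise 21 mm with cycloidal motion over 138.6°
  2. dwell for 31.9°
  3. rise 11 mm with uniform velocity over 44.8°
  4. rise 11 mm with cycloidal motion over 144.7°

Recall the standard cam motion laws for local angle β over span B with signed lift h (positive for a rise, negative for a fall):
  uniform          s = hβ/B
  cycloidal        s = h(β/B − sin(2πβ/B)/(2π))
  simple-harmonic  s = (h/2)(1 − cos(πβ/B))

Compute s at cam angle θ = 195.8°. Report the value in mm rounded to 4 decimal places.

seg 1 [0°–138.6°] cycloidal, h=21: full span → s += 21 → s = 21.0000
seg 2 [138.6°–170.5°] dwell: s stays 21.0000
seg 3 [170.5°–215.3°] uniform, h=11: θ=195.8° here. β=25.3, B=44.8. 11·25.3/44.8 = 6.2121 → s = 27.2121

27.2121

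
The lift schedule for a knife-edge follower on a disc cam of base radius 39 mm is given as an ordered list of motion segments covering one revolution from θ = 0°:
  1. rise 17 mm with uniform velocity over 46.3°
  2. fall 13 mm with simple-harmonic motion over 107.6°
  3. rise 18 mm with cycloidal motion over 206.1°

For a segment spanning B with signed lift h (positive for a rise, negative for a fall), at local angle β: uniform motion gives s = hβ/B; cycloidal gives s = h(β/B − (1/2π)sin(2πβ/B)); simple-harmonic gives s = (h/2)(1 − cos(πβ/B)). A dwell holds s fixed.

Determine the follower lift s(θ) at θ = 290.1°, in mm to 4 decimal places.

seg 1 [0°–46.3°] uniform, h=17: full span → s += 17 → s = 17.0000
seg 2 [46.3°–153.9°] simple-harmonic, h=-13: full span → s += -13 → s = 4.0000
seg 3 [153.9°–360°] cycloidal, h=18: θ=290.1° here. β=136.2, B=206.1. 18·(0.6608 − sin(2π·0.6608)/(2π)) = 14.3221 → s = 18.3221

18.3221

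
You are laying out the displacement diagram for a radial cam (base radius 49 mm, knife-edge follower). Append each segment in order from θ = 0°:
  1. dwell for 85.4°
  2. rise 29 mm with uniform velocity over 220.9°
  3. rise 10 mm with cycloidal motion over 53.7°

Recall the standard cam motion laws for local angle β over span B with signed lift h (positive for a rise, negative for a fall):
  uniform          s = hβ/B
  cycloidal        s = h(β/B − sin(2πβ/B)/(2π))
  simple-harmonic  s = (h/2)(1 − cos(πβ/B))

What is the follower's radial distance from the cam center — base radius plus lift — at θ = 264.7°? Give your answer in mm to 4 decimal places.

seg 1 [0°–85.4°] dwell: s stays 0.0000
seg 2 [85.4°–306.3°] uniform, h=29: θ=264.7° here. β=179.3, B=220.9. 29·179.3/220.9 = 23.5387 → s = 23.5387
radial distance = base radius + s = 49 + 23.5387 = 72.5387

72.5387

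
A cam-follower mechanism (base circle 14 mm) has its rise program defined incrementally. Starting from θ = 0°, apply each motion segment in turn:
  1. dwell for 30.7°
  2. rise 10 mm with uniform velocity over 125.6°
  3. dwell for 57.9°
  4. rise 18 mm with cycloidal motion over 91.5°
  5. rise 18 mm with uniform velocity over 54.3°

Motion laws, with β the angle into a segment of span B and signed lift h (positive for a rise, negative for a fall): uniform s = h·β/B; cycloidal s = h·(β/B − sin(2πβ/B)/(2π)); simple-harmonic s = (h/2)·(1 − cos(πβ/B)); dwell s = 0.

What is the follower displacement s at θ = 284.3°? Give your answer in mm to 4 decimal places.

seg 1 [0°–30.7°] dwell: s stays 0.0000
seg 2 [30.7°–156.3°] uniform, h=10: full span → s += 10 → s = 10.0000
seg 3 [156.3°–214.2°] dwell: s stays 10.0000
seg 4 [214.2°–305.7°] cycloidal, h=18: θ=284.3° here. β=70.1, B=91.5. 18·(0.7661 − sin(2π·0.7661)/(2π)) = 16.6403 → s = 26.6403

26.6403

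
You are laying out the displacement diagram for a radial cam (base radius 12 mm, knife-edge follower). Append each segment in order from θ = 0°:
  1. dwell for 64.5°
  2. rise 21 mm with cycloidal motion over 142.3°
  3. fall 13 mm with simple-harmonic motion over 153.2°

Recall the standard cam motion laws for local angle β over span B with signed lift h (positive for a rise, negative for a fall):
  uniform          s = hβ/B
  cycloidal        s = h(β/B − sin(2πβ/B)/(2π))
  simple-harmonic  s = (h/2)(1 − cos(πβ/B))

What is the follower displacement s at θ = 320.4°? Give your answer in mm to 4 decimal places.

seg 1 [0°–64.5°] dwell: s stays 0.0000
seg 2 [64.5°–206.8°] cycloidal, h=21: full span → s += 21 → s = 21.0000
seg 3 [206.8°–360°] simple-harmonic, h=-13: θ=320.4° here. β=113.6, B=153.2. -13/2·(1 − cos(π·0.7415)) = -10.9720 → s = 10.0280

10.0280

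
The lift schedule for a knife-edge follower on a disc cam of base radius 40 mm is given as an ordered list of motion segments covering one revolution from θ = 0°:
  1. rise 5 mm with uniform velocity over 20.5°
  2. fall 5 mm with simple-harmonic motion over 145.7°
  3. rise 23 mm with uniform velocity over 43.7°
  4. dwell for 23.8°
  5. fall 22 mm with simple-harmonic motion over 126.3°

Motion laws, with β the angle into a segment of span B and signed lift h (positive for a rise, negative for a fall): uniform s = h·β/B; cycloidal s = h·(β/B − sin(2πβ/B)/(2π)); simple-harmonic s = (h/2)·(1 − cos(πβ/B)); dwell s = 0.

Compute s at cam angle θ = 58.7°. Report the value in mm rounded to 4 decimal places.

seg 1 [0°–20.5°] uniform, h=5: full span → s += 5 → s = 5.0000
seg 2 [20.5°–166.2°] simple-harmonic, h=-5: θ=58.7° here. β=38.2, B=145.7. -5/2·(1 − cos(π·0.2622)) = -0.8012 → s = 4.1988

4.1988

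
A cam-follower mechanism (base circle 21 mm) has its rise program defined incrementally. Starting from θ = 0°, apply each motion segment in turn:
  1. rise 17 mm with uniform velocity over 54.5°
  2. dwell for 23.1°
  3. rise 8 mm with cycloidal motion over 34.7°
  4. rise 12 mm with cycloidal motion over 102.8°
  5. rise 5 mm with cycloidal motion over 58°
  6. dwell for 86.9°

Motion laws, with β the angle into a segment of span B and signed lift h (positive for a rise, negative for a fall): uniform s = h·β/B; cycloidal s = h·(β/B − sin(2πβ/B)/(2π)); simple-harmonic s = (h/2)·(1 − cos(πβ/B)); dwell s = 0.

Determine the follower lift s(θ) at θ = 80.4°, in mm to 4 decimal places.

seg 1 [0°–54.5°] uniform, h=17: full span → s += 17 → s = 17.0000
seg 2 [54.5°–77.6°] dwell: s stays 17.0000
seg 3 [77.6°–112.3°] cycloidal, h=8: θ=80.4° here. β=2.8, B=34.7. 8·(0.0807 − sin(2π·0.0807)/(2π)) = 0.0273 → s = 17.0273

17.0273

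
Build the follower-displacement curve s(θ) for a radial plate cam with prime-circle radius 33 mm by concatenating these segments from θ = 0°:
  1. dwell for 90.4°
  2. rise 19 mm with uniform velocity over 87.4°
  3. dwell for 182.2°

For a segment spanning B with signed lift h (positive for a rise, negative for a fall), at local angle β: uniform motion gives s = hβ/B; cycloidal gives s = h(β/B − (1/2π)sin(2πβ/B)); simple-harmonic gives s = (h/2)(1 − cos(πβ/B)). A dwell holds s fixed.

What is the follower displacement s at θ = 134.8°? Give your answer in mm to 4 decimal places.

seg 1 [0°–90.4°] dwell: s stays 0.0000
seg 2 [90.4°–177.8°] uniform, h=19: θ=134.8° here. β=44.4, B=87.4. 19·44.4/87.4 = 9.6522 → s = 9.6522

9.6522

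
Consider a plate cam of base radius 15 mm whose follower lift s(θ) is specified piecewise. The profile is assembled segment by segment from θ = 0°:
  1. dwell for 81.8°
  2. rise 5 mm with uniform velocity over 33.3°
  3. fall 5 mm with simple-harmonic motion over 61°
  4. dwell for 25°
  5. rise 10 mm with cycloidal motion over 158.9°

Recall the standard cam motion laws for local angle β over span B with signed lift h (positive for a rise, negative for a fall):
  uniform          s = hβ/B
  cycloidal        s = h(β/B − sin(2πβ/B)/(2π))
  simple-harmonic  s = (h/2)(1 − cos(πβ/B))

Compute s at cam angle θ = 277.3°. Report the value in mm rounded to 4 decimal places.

seg 1 [0°–81.8°] dwell: s stays 0.0000
seg 2 [81.8°–115.1°] uniform, h=5: full span → s += 5 → s = 5.0000
seg 3 [115.1°–176.1°] simple-harmonic, h=-5: full span → s += -5 → s = 0.0000
seg 4 [176.1°–201.1°] dwell: s stays 0.0000
seg 5 [201.1°–360°] cycloidal, h=10: θ=277.3° here. β=76.2, B=158.9. 10·(0.4795 − sin(2π·0.4795)/(2π)) = 4.5915 → s = 4.5915

4.5915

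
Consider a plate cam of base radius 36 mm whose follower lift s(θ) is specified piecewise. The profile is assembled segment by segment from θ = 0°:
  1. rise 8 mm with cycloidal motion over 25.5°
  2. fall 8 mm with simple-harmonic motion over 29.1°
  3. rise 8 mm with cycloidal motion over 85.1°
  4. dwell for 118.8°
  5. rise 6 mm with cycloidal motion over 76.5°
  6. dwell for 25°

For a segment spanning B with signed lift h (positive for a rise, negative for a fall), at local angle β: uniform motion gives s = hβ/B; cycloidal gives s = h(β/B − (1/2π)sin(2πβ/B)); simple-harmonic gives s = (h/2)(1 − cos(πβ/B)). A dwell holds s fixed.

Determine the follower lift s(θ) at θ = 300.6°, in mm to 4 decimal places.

seg 1 [0°–25.5°] cycloidal, h=8: full span → s += 8 → s = 8.0000
seg 2 [25.5°–54.6°] simple-harmonic, h=-8: full span → s += -8 → s = 0.0000
seg 3 [54.6°–139.7°] cycloidal, h=8: full span → s += 8 → s = 8.0000
seg 4 [139.7°–258.5°] dwell: s stays 8.0000
seg 5 [258.5°–335°] cycloidal, h=6: θ=300.6° here. β=42.1, B=76.5. 6·(0.5503 − sin(2π·0.5503)/(2π)) = 3.5989 → s = 11.5989

11.5989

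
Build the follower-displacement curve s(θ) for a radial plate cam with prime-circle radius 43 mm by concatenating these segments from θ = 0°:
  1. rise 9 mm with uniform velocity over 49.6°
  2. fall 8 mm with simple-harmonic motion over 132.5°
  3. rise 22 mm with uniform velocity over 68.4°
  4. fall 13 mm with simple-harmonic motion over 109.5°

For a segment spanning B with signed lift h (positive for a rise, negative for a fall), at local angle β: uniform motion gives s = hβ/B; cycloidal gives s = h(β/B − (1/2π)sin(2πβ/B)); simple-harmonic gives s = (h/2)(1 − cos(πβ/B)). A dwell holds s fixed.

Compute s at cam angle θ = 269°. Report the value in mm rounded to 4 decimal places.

seg 1 [0°–49.6°] uniform, h=9: full span → s += 9 → s = 9.0000
seg 2 [49.6°–182.1°] simple-harmonic, h=-8: full span → s += -8 → s = 1.0000
seg 3 [182.1°–250.5°] uniform, h=22: full span → s += 22 → s = 23.0000
seg 4 [250.5°–360°] simple-harmonic, h=-13: θ=269° here. β=18.5, B=109.5. -13/2·(1 − cos(π·0.1689)) = -0.8943 → s = 22.1057

22.1057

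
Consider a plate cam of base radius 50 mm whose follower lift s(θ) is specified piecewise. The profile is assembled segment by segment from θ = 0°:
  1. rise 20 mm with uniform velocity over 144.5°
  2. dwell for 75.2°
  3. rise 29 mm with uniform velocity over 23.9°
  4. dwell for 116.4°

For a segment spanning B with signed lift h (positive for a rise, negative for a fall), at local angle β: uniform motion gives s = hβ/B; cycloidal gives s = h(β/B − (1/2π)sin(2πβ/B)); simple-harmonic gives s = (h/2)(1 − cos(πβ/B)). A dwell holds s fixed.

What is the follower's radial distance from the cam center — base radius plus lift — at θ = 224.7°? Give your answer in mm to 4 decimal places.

seg 1 [0°–144.5°] uniform, h=20: full span → s += 20 → s = 20.0000
seg 2 [144.5°–219.7°] dwell: s stays 20.0000
seg 3 [219.7°–243.6°] uniform, h=29: θ=224.7° here. β=5, B=23.9. 29·5/23.9 = 6.0669 → s = 26.0669
radial distance = base radius + s = 50 + 26.0669 = 76.0669

76.0669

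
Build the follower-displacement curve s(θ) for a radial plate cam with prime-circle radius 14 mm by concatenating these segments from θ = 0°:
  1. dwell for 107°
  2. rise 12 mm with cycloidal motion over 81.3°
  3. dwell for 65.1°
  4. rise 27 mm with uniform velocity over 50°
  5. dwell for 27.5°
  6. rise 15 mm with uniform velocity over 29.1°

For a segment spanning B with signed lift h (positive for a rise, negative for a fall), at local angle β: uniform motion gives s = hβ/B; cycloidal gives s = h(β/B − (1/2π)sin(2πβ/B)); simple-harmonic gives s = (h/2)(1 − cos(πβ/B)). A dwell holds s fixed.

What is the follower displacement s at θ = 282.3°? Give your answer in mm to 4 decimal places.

seg 1 [0°–107°] dwell: s stays 0.0000
seg 2 [107°–188.3°] cycloidal, h=12: full span → s += 12 → s = 12.0000
seg 3 [188.3°–253.4°] dwell: s stays 12.0000
seg 4 [253.4°–303.4°] uniform, h=27: θ=282.3° here. β=28.9, B=50. 27·28.9/50 = 15.6060 → s = 27.6060

27.6060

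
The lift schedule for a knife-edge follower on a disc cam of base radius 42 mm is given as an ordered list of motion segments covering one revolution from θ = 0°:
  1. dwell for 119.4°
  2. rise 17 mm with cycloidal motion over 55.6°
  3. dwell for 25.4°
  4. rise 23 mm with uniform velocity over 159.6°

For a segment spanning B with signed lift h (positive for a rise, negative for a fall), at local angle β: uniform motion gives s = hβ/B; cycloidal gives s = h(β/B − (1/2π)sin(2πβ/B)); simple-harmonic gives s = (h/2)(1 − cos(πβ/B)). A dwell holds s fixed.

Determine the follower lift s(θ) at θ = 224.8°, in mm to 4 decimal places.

seg 1 [0°–119.4°] dwell: s stays 0.0000
seg 2 [119.4°–175°] cycloidal, h=17: full span → s += 17 → s = 17.0000
seg 3 [175°–200.4°] dwell: s stays 17.0000
seg 4 [200.4°–360°] uniform, h=23: θ=224.8° here. β=24.4, B=159.6. 23·24.4/159.6 = 3.5163 → s = 20.5163

20.5163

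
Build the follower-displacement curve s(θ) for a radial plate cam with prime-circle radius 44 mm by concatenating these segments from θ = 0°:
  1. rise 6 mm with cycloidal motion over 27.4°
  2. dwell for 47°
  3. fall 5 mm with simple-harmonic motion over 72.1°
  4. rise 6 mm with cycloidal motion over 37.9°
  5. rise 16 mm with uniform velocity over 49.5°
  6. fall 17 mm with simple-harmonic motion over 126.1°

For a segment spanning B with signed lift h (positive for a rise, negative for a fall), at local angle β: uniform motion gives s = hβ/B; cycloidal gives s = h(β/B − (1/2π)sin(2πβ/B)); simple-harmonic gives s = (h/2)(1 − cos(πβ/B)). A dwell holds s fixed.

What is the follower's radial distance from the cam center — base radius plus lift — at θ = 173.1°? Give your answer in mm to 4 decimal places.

seg 1 [0°–27.4°] cycloidal, h=6: full span → s += 6 → s = 6.0000
seg 2 [27.4°–74.4°] dwell: s stays 6.0000
seg 3 [74.4°–146.5°] simple-harmonic, h=-5: full span → s += -5 → s = 1.0000
seg 4 [146.5°–184.4°] cycloidal, h=6: θ=173.1° here. β=26.6, B=37.9. 6·(0.7018 − sin(2π·0.7018)/(2π)) = 5.1226 → s = 6.1226
radial distance = base radius + s = 44 + 6.1226 = 50.1226

50.1226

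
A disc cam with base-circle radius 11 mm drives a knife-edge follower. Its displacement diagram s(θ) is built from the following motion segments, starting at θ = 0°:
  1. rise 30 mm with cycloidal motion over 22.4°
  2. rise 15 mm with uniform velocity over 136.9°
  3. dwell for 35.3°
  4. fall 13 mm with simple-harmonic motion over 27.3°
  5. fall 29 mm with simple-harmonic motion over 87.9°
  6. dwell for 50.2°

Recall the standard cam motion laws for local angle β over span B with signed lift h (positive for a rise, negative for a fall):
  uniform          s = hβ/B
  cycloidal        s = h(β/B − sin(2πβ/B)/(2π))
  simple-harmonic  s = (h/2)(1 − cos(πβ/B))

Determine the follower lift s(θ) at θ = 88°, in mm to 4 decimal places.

seg 1 [0°–22.4°] cycloidal, h=30: full span → s += 30 → s = 30.0000
seg 2 [22.4°–159.3°] uniform, h=15: θ=88° here. β=65.6, B=136.9. 15·65.6/136.9 = 7.1877 → s = 37.1877

37.1877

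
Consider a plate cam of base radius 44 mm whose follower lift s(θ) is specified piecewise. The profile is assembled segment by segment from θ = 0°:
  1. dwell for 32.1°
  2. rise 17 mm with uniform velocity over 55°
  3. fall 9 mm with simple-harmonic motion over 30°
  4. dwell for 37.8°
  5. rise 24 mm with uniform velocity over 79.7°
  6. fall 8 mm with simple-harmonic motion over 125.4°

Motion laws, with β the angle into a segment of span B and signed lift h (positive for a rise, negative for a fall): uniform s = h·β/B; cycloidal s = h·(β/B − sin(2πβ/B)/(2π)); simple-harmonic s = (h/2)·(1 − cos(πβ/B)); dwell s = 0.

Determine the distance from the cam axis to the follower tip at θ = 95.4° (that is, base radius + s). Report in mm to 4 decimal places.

seg 1 [0°–32.1°] dwell: s stays 0.0000
seg 2 [32.1°–87.1°] uniform, h=17: full span → s += 17 → s = 17.0000
seg 3 [87.1°–117.1°] simple-harmonic, h=-9: θ=95.4° here. β=8.3, B=30. -9/2·(1 − cos(π·0.2767)) = -1.5954 → s = 15.4046
radial distance = base radius + s = 44 + 15.4046 = 59.4046

59.4046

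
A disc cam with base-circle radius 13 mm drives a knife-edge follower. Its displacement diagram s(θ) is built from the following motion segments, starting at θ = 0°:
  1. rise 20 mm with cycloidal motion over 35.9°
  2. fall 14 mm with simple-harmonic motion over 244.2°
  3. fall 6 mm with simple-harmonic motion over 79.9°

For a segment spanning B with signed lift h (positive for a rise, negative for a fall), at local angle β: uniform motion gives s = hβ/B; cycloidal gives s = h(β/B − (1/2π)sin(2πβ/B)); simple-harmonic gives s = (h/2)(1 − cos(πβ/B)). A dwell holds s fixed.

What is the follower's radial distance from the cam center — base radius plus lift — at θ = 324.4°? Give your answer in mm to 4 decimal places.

seg 1 [0°–35.9°] cycloidal, h=20: full span → s += 20 → s = 20.0000
seg 2 [35.9°–280.1°] simple-harmonic, h=-14: full span → s += -14 → s = 6.0000
seg 3 [280.1°–360°] simple-harmonic, h=-6: θ=324.4° here. β=44.3, B=79.9. -6/2·(1 − cos(π·0.5544)) = -3.5106 → s = 2.4894
radial distance = base radius + s = 13 + 2.4894 = 15.4894

15.4894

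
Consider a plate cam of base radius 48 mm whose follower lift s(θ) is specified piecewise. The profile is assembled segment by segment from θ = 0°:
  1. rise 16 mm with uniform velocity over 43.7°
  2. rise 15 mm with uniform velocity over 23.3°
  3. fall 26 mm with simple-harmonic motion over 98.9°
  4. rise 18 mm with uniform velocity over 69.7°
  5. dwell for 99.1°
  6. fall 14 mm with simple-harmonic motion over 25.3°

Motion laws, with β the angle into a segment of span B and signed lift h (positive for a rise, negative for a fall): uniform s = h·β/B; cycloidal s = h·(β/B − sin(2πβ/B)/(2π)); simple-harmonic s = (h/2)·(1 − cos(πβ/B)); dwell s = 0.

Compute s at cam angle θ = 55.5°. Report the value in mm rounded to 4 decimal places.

seg 1 [0°–43.7°] uniform, h=16: full span → s += 16 → s = 16.0000
seg 2 [43.7°–67°] uniform, h=15: θ=55.5° here. β=11.8, B=23.3. 15·11.8/23.3 = 7.5966 → s = 23.5966

23.5966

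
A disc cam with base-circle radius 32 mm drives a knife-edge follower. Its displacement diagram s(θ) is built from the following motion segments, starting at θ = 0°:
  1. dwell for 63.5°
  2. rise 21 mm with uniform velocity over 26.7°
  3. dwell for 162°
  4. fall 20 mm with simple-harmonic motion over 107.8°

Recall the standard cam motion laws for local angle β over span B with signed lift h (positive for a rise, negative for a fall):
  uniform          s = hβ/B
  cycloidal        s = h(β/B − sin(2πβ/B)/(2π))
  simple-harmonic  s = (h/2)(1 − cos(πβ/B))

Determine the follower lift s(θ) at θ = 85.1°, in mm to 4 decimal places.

seg 1 [0°–63.5°] dwell: s stays 0.0000
seg 2 [63.5°–90.2°] uniform, h=21: θ=85.1° here. β=21.6, B=26.7. 21·21.6/26.7 = 16.9888 → s = 16.9888

16.9888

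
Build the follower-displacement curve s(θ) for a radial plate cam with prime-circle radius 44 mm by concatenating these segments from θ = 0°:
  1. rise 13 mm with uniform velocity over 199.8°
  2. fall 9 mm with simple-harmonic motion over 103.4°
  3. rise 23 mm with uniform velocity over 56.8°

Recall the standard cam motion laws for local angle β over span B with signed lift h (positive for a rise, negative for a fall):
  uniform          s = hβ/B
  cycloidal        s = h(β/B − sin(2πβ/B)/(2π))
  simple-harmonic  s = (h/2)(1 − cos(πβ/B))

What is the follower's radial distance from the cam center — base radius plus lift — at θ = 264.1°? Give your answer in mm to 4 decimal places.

seg 1 [0°–199.8°] uniform, h=13: full span → s += 13 → s = 13.0000
seg 2 [199.8°–303.2°] simple-harmonic, h=-9: θ=264.1° here. β=64.3, B=103.4. -9/2·(1 − cos(π·0.6219)) = -6.1809 → s = 6.8191
radial distance = base radius + s = 44 + 6.8191 = 50.8191

50.8191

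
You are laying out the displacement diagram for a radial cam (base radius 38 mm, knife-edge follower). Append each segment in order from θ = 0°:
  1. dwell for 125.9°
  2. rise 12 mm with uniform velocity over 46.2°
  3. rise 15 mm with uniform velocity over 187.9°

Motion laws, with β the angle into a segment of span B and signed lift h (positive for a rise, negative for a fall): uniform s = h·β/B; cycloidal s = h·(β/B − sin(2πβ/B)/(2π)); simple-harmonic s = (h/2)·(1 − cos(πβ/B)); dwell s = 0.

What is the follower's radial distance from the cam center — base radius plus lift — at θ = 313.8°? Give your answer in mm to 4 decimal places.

seg 1 [0°–125.9°] dwell: s stays 0.0000
seg 2 [125.9°–172.1°] uniform, h=12: full span → s += 12 → s = 12.0000
seg 3 [172.1°–360°] uniform, h=15: θ=313.8° here. β=141.7, B=187.9. 15·141.7/187.9 = 11.3119 → s = 23.3119
radial distance = base radius + s = 38 + 23.3119 = 61.3119

61.3119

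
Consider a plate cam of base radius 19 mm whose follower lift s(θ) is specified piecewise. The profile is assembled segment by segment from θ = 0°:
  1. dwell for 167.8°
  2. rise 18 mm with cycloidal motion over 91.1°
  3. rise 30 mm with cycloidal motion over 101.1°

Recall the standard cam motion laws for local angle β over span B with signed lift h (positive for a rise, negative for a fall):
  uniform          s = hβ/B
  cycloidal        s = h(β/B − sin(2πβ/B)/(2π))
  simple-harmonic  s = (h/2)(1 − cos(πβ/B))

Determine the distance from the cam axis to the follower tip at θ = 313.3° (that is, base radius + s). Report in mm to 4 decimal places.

seg 1 [0°–167.8°] dwell: s stays 0.0000
seg 2 [167.8°–258.9°] cycloidal, h=18: full span → s += 18 → s = 18.0000
seg 3 [258.9°–360°] cycloidal, h=30: θ=313.3° here. β=54.4, B=101.1. 30·(0.5381 − sin(2π·0.5381)/(2π)) = 17.2740 → s = 35.2740
radial distance = base radius + s = 19 + 35.2740 = 54.2740

54.2740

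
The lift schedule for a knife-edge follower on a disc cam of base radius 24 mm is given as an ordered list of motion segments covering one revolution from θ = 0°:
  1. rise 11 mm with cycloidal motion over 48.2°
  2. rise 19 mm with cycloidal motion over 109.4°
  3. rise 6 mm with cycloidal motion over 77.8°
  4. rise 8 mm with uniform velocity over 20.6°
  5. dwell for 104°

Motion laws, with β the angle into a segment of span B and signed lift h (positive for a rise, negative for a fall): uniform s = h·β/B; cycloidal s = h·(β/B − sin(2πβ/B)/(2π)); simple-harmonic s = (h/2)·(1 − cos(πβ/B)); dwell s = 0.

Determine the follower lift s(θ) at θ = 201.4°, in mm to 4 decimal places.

seg 1 [0°–48.2°] cycloidal, h=11: full span → s += 11 → s = 11.0000
seg 2 [48.2°–157.6°] cycloidal, h=19: full span → s += 19 → s = 30.0000
seg 3 [157.6°–235.4°] cycloidal, h=6: θ=201.4° here. β=43.8, B=77.8. 6·(0.5630 − sin(2π·0.5630)/(2π)) = 3.7460 → s = 33.7460

33.7460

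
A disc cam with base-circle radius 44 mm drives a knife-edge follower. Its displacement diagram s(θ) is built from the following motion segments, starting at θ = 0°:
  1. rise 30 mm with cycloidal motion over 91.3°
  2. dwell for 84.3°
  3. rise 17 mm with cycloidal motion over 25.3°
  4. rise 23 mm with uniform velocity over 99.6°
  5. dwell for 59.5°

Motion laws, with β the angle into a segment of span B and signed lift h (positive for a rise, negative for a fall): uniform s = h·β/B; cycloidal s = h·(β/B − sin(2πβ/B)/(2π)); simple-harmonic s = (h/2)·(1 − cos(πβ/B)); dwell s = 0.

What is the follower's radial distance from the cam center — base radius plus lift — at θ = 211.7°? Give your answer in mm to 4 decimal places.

seg 1 [0°–91.3°] cycloidal, h=30: full span → s += 30 → s = 30.0000
seg 2 [91.3°–175.6°] dwell: s stays 30.0000
seg 3 [175.6°–200.9°] cycloidal, h=17: full span → s += 17 → s = 47.0000
seg 4 [200.9°–300.5°] uniform, h=23: θ=211.7° here. β=10.8, B=99.6. 23·10.8/99.6 = 2.4940 → s = 49.4940
radial distance = base radius + s = 44 + 49.4940 = 93.4940

93.4940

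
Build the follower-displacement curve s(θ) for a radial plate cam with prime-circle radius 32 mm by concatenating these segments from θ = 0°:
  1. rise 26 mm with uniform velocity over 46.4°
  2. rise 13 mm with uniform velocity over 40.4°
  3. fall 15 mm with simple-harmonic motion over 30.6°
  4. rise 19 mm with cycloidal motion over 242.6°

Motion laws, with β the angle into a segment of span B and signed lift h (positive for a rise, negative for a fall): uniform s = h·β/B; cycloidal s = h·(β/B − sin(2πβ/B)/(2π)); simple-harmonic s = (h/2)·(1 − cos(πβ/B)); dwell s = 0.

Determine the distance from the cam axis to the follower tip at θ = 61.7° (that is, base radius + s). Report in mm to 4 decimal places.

seg 1 [0°–46.4°] uniform, h=26: full span → s += 26 → s = 26.0000
seg 2 [46.4°–86.8°] uniform, h=13: θ=61.7° here. β=15.3, B=40.4. 13·15.3/40.4 = 4.9233 → s = 30.9233
radial distance = base radius + s = 32 + 30.9233 = 62.9233

62.9233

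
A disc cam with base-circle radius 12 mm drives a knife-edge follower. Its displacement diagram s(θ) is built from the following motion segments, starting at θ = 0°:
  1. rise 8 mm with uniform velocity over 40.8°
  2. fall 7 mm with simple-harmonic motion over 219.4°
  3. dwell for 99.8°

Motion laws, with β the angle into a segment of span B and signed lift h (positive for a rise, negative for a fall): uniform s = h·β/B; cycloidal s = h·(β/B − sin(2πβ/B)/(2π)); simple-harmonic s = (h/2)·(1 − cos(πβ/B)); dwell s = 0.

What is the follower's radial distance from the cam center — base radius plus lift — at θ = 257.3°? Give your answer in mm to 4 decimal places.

seg 1 [0°–40.8°] uniform, h=8: full span → s += 8 → s = 8.0000
seg 2 [40.8°–260.2°] simple-harmonic, h=-7: θ=257.3° here. β=216.5, B=219.4. -7/2·(1 − cos(π·0.9868)) = -6.9970 → s = 1.0030
radial distance = base radius + s = 12 + 1.0030 = 13.0030

13.0030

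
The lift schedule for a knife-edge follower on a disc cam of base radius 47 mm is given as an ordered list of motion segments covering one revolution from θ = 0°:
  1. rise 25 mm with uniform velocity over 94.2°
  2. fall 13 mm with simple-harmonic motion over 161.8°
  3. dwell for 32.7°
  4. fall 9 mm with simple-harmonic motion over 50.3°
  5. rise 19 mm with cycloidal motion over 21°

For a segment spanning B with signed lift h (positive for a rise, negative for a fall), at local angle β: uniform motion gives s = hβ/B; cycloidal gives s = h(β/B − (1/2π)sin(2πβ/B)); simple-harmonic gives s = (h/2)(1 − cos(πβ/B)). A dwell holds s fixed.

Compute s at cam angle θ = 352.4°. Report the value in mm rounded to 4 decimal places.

seg 1 [0°–94.2°] uniform, h=25: full span → s += 25 → s = 25.0000
seg 2 [94.2°–256°] simple-harmonic, h=-13: full span → s += -13 → s = 12.0000
seg 3 [256°–288.7°] dwell: s stays 12.0000
seg 4 [288.7°–339°] simple-harmonic, h=-9: full span → s += -9 → s = 3.0000
seg 5 [339°–360°] cycloidal, h=19: θ=352.4° here. β=13.4, B=21. 19·(0.6381 − sin(2π·0.6381)/(2π)) = 14.4306 → s = 17.4306

17.4306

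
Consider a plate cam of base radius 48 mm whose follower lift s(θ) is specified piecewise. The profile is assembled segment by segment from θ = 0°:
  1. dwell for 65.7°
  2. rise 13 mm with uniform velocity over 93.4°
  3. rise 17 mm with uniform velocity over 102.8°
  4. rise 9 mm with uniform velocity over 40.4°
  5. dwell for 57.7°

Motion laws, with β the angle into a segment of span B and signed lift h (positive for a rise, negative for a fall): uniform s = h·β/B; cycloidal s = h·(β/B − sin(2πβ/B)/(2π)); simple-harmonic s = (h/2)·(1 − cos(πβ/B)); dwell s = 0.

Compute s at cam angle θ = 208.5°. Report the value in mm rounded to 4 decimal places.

seg 1 [0°–65.7°] dwell: s stays 0.0000
seg 2 [65.7°–159.1°] uniform, h=13: full span → s += 13 → s = 13.0000
seg 3 [159.1°–261.9°] uniform, h=17: θ=208.5° here. β=49.4, B=102.8. 17·49.4/102.8 = 8.1693 → s = 21.1693

21.1693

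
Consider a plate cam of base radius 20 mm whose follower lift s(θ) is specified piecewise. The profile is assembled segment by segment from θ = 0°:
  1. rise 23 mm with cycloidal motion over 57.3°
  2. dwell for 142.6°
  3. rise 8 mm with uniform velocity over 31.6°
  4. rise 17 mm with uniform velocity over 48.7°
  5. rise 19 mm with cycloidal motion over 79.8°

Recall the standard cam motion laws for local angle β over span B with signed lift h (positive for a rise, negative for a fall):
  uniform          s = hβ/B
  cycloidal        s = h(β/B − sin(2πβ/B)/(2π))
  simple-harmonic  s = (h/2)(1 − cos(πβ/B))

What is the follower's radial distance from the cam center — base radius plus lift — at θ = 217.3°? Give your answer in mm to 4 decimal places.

seg 1 [0°–57.3°] cycloidal, h=23: full span → s += 23 → s = 23.0000
seg 2 [57.3°–199.9°] dwell: s stays 23.0000
seg 3 [199.9°–231.5°] uniform, h=8: θ=217.3° here. β=17.4, B=31.6. 8·17.4/31.6 = 4.4051 → s = 27.4051
radial distance = base radius + s = 20 + 27.4051 = 47.4051

47.4051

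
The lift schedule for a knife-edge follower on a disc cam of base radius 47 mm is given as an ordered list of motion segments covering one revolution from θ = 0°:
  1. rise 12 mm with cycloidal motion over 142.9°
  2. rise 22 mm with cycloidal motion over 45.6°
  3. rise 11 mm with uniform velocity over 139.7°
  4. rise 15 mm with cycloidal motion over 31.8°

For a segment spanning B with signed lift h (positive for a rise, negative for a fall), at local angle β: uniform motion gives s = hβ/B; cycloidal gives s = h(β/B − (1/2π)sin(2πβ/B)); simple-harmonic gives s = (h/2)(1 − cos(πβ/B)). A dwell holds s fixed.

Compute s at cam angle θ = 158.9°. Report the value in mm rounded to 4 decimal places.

seg 1 [0°–142.9°] cycloidal, h=12: full span → s += 12 → s = 12.0000
seg 2 [142.9°–188.5°] cycloidal, h=22: θ=158.9° here. β=16, B=45.6. 22·(0.3509 − sin(2π·0.3509)/(2π)) = 4.8980 → s = 16.8980

16.8980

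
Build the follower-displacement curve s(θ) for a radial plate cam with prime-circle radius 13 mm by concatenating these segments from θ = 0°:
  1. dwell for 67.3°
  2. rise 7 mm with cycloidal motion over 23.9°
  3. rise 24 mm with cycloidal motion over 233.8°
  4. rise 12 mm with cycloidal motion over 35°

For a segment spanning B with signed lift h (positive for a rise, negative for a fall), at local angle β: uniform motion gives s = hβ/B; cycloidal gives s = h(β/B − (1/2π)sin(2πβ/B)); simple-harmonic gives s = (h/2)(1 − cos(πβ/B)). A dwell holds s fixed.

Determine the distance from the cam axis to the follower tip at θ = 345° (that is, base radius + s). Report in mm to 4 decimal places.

seg 1 [0°–67.3°] dwell: s stays 0.0000
seg 2 [67.3°–91.2°] cycloidal, h=7: full span → s += 7 → s = 7.0000
seg 3 [91.2°–325°] cycloidal, h=24: full span → s += 24 → s = 31.0000
seg 4 [325°–360°] cycloidal, h=12: θ=345° here. β=20, B=35. 12·(0.5714 − sin(2π·0.5714)/(2π)) = 7.6858 → s = 38.6858
radial distance = base radius + s = 13 + 38.6858 = 51.6858

51.6858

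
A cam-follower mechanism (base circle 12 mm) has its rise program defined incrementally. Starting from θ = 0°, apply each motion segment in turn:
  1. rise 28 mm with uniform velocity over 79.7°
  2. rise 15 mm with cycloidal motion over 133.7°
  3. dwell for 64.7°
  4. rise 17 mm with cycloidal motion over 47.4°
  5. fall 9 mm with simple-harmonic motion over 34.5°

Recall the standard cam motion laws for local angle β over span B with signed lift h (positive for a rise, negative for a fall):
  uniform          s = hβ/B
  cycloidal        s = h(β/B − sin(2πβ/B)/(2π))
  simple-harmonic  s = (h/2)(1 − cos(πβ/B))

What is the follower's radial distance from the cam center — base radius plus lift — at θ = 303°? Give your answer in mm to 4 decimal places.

seg 1 [0°–79.7°] uniform, h=28: full span → s += 28 → s = 28.0000
seg 2 [79.7°–213.4°] cycloidal, h=15: full span → s += 15 → s = 43.0000
seg 3 [213.4°–278.1°] dwell: s stays 43.0000
seg 4 [278.1°–325.5°] cycloidal, h=17: θ=303° here. β=24.9, B=47.4. 17·(0.5253 − sin(2π·0.5253)/(2π)) = 9.3589 → s = 52.3589
radial distance = base radius + s = 12 + 52.3589 = 64.3589

64.3589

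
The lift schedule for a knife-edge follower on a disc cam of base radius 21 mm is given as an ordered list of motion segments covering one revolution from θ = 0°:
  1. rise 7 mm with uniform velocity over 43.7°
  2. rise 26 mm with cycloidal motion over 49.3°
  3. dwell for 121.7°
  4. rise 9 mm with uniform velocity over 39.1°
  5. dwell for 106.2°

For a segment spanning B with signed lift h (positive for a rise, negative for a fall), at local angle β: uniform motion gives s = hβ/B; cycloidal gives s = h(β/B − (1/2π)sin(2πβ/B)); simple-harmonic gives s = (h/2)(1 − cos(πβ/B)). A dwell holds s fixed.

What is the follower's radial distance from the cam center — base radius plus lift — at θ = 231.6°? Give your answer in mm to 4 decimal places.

seg 1 [0°–43.7°] uniform, h=7: full span → s += 7 → s = 7.0000
seg 2 [43.7°–93°] cycloidal, h=26: full span → s += 26 → s = 33.0000
seg 3 [93°–214.7°] dwell: s stays 33.0000
seg 4 [214.7°–253.8°] uniform, h=9: θ=231.6° here. β=16.9, B=39.1. 9·16.9/39.1 = 3.8900 → s = 36.8900
radial distance = base radius + s = 21 + 36.8900 = 57.8900

57.8900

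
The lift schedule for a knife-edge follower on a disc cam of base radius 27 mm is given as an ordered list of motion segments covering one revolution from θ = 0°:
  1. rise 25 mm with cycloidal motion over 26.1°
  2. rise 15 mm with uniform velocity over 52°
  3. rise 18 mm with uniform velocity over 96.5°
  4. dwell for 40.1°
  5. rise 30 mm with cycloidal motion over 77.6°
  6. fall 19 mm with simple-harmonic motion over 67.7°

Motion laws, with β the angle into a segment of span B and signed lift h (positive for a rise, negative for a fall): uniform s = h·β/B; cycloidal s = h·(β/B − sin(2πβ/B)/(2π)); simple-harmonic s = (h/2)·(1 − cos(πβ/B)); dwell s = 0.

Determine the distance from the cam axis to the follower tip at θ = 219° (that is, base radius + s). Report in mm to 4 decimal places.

seg 1 [0°–26.1°] cycloidal, h=25: full span → s += 25 → s = 25.0000
seg 2 [26.1°–78.1°] uniform, h=15: full span → s += 15 → s = 40.0000
seg 3 [78.1°–174.6°] uniform, h=18: full span → s += 18 → s = 58.0000
seg 4 [174.6°–214.7°] dwell: s stays 58.0000
seg 5 [214.7°–292.3°] cycloidal, h=30: θ=219° here. β=4.3, B=77.6. 30·(0.0554 − sin(2π·0.0554)/(2π)) = 0.0334 → s = 58.0334
radial distance = base radius + s = 27 + 58.0334 = 85.0334

85.0334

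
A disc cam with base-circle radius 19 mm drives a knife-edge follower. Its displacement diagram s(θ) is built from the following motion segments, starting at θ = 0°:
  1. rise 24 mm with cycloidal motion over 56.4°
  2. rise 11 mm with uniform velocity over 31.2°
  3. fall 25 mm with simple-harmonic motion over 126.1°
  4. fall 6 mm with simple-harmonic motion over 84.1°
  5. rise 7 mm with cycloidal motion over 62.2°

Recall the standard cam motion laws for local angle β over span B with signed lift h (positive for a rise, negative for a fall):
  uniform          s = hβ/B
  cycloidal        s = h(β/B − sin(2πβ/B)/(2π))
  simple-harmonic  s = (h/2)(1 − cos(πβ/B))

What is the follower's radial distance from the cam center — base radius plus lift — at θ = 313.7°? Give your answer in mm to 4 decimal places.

seg 1 [0°–56.4°] cycloidal, h=24: full span → s += 24 → s = 24.0000
seg 2 [56.4°–87.6°] uniform, h=11: full span → s += 11 → s = 35.0000
seg 3 [87.6°–213.7°] simple-harmonic, h=-25: full span → s += -25 → s = 10.0000
seg 4 [213.7°–297.8°] simple-harmonic, h=-6: full span → s += -6 → s = 4.0000
seg 5 [297.8°–360°] cycloidal, h=7: θ=313.7° here. β=15.9, B=62.2. 7·(0.2556 − sin(2π·0.2556)/(2π)) = 0.6760 → s = 4.6760
radial distance = base radius + s = 19 + 4.6760 = 23.6760

23.6760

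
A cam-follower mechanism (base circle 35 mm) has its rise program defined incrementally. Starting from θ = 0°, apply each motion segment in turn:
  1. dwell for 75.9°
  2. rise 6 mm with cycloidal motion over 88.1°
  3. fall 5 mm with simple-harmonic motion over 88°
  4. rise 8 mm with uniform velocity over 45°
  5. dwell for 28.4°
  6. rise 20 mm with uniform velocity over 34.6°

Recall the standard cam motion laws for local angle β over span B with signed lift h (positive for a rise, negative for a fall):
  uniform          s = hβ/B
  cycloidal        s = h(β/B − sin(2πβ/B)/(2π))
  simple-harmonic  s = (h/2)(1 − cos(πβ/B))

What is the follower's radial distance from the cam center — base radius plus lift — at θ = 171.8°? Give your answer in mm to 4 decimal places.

seg 1 [0°–75.9°] dwell: s stays 0.0000
seg 2 [75.9°–164°] cycloidal, h=6: full span → s += 6 → s = 6.0000
seg 3 [164°–252°] simple-harmonic, h=-5: θ=171.8° here. β=7.8, B=88. -5/2·(1 − cos(π·0.0886)) = -0.0963 → s = 5.9037
radial distance = base radius + s = 35 + 5.9037 = 40.9037

40.9037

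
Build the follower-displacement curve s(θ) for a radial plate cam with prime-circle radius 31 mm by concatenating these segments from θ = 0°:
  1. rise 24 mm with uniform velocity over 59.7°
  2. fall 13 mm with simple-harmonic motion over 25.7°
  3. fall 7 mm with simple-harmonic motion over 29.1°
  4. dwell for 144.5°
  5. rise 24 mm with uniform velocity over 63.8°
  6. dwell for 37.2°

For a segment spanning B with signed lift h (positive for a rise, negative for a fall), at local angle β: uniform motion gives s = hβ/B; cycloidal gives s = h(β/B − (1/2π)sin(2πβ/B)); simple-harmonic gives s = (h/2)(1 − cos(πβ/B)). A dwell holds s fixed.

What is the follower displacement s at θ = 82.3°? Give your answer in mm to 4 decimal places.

seg 1 [0°–59.7°] uniform, h=24: full span → s += 24 → s = 24.0000
seg 2 [59.7°–85.4°] simple-harmonic, h=-13: θ=82.3° here. β=22.6, B=25.7. -13/2·(1 − cos(π·0.8794)) = -12.5389 → s = 11.4611

11.4611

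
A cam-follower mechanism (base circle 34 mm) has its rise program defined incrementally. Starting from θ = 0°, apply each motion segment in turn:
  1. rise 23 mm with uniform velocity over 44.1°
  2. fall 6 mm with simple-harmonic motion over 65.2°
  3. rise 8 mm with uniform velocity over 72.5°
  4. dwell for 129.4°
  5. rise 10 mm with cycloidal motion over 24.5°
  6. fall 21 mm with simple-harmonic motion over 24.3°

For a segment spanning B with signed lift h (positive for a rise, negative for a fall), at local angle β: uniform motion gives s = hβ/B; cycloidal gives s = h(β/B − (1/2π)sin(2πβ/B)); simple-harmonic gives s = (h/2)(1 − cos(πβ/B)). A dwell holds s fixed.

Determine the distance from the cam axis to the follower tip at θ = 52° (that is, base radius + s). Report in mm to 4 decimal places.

seg 1 [0°–44.1°] uniform, h=23: full span → s += 23 → s = 23.0000
seg 2 [44.1°–109.3°] simple-harmonic, h=-6: θ=52° here. β=7.9, B=65.2. -6/2·(1 − cos(π·0.1212)) = -0.2147 → s = 22.7853
radial distance = base radius + s = 34 + 22.7853 = 56.7853

56.7853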